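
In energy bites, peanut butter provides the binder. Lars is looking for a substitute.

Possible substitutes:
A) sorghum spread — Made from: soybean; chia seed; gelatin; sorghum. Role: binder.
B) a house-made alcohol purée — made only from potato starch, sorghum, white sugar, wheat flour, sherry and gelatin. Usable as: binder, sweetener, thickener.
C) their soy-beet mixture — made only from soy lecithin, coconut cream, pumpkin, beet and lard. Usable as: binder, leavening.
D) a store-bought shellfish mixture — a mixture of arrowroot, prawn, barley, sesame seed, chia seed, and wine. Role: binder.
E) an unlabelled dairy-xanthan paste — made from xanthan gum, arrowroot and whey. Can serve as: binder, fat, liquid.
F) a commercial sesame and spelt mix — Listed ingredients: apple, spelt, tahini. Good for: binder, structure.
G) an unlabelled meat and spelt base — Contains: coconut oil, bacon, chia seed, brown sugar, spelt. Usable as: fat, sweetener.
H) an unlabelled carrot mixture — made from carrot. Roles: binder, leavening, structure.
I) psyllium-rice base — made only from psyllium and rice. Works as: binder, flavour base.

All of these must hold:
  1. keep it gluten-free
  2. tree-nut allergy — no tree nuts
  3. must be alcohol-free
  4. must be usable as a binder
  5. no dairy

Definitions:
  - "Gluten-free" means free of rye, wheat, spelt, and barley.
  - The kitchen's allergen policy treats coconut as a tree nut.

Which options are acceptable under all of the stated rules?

A, H, I

A: gelatin and soybean etc. — none of it excluded — keep
B: has wheat flour, so not gluten-free; has sherry, so not alcohol-free — no
C: has coconut cream, so not tree-nut-free — out
D: has barley, so not gluten-free; has wine, so not alcohol-free — out
E: has whey, so not dairy-free — out
F: has spelt, so not gluten-free — out
G: not usable as a binder; has spelt, so not gluten-free (and 1 more) — no
H: only carrot; none excluded — OK
I: tree-nut-free, gluten-free — OK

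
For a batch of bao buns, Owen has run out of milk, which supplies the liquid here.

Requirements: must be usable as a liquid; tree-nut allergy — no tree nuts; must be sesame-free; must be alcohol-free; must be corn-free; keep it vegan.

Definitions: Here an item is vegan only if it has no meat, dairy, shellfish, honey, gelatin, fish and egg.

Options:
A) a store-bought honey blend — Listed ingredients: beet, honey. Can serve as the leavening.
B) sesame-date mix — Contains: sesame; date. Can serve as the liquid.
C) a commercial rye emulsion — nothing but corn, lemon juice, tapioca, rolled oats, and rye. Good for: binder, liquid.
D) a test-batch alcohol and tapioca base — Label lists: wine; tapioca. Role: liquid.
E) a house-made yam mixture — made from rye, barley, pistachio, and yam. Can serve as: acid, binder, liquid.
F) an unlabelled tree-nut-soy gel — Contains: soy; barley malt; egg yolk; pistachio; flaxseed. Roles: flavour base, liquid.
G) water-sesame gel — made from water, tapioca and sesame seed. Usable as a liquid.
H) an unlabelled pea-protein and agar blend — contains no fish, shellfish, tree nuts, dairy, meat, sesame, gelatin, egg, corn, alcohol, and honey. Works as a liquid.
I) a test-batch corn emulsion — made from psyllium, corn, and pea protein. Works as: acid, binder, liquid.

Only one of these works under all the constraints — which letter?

A: not usable as a liquid; has honey, so not vegan — no
B: has sesame, so not sesame-free — out
C: has corn, so not corn-free — no
D: has wine, so not alcohol-free — out
E: has pistachio, so not tree-nut-free — no
F: has egg yolk, so not vegan; has pistachio, so not tree-nut-free — reject
G: has sesame seed, so not sesame-free — reject
H: works as a liquid, no alcohol, vegan — valid
I: has corn, so not corn-free — reject

H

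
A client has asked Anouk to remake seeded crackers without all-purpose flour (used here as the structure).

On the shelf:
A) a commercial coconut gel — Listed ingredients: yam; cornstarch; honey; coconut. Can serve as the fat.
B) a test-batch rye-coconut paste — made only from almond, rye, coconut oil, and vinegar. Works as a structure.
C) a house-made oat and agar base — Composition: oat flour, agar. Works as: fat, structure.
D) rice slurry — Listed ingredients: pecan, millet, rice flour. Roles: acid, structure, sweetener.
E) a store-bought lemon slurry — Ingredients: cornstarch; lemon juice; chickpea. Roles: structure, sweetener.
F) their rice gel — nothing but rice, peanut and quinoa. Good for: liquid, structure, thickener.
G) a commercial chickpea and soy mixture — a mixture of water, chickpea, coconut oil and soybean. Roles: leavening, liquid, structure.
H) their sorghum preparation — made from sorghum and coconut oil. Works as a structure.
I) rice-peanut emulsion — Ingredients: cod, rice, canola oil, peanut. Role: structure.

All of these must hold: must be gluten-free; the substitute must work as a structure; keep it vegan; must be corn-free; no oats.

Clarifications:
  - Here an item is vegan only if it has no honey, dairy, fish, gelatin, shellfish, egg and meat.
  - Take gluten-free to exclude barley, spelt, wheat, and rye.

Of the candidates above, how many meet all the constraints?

4

A: not usable as a structure; has honey, so not vegan (and 1 more) — out
B: has rye, so not gluten-free — reject
C: has oat flour, so not oat-free — out
D: only rice flour, pecan and millet; none excluded — keep
E: has cornstarch, so not corn-free — no
F: no oats, no corn — keep
G: coconut oil and soybean etc. — none of it excluded — valid
H: works as a structure, gluten-free, no corn — valid
I: has cod, so not vegan — reject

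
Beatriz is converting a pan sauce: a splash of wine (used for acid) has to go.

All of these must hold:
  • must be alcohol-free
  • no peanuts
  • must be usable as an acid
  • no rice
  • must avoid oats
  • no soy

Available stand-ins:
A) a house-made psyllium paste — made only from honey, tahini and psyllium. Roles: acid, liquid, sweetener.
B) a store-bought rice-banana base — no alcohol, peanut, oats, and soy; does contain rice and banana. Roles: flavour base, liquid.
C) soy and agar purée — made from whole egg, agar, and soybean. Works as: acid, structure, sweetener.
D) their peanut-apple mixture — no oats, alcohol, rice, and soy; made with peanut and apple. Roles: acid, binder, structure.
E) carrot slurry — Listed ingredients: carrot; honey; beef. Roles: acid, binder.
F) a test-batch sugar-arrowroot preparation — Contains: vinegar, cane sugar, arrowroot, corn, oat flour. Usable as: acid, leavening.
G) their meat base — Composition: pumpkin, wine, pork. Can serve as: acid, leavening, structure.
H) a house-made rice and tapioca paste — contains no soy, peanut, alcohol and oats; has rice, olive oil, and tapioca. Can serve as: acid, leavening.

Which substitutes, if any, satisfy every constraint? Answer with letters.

A, E

A: nothing on the exclusion list — valid
B: not usable as an acid; has rice, so not rice-free — out
C: has soybean, so not soy-free — no
D: has peanut, so not peanut-free — out
E: works as an acid, no soy, no rice — keep
F: has oat flour, so not oat-free — reject
G: has wine, so not alcohol-free — out
H: has rice, so not rice-free — out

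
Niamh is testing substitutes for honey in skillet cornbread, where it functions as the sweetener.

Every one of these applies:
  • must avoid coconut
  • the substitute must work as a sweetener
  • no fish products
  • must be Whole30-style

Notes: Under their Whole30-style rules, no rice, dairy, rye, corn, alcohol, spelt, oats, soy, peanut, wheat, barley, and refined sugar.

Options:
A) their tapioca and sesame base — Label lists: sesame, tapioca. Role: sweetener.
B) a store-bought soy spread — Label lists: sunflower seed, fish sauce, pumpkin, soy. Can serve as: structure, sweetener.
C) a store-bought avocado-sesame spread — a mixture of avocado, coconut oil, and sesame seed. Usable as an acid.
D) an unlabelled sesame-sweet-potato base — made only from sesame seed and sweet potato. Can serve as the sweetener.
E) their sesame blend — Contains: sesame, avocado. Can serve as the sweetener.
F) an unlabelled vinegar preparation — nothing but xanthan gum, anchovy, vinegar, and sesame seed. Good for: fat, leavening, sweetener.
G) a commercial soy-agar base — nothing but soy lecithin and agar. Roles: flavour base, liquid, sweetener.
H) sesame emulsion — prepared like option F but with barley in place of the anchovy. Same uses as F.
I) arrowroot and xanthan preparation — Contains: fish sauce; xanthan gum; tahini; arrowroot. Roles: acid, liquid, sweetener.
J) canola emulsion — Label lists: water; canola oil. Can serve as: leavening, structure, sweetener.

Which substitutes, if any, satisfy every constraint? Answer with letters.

A: no coconut, no fish — OK
B: has soy, so not Whole30-style; has fish sauce, so not fish-free — out
C: not usable as a sweetener; has coconut oil, so not coconut-free — out
D: nothing on the exclusion list — keep
E: no coconut, Whole30-style — valid
F: has anchovy, so not fish-free — no
G: has soy lecithin, so not Whole30-style — out
H: has barley, so not Whole30-style — out
I: has fish sauce, so not fish-free — no
J: works as a sweetener, no fish, no coconut — keep

A, D, E, J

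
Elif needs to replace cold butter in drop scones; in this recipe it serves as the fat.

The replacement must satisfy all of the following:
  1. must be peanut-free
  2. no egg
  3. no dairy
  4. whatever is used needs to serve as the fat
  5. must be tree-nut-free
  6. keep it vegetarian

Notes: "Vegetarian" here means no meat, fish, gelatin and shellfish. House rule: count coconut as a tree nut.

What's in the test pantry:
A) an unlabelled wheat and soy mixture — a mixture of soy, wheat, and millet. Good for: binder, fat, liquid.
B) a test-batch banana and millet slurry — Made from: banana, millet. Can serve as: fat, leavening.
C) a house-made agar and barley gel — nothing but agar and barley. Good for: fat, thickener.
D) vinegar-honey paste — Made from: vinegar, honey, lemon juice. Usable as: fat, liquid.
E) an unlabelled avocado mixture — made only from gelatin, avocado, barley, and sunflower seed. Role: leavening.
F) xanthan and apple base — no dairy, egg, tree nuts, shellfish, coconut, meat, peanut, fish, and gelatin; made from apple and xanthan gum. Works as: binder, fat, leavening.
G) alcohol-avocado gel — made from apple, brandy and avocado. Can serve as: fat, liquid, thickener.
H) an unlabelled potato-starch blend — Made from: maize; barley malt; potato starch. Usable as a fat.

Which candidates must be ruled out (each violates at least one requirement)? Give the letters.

E

A: nothing on the exclusion list — OK
B: works as a fat, no egg, vegetarian — keep
C: all constraints satisfied — valid
D: only honey, vinegar and lemon juice; none excluded — OK
E: not usable as a fat; has gelatin, so not vegetarian — out
F: works as a fat, no dairy, tree-nut-free — OK
G: only brandy, apple, and avocado; none excluded — OK
H: works as a fat, no dairy, no egg — OK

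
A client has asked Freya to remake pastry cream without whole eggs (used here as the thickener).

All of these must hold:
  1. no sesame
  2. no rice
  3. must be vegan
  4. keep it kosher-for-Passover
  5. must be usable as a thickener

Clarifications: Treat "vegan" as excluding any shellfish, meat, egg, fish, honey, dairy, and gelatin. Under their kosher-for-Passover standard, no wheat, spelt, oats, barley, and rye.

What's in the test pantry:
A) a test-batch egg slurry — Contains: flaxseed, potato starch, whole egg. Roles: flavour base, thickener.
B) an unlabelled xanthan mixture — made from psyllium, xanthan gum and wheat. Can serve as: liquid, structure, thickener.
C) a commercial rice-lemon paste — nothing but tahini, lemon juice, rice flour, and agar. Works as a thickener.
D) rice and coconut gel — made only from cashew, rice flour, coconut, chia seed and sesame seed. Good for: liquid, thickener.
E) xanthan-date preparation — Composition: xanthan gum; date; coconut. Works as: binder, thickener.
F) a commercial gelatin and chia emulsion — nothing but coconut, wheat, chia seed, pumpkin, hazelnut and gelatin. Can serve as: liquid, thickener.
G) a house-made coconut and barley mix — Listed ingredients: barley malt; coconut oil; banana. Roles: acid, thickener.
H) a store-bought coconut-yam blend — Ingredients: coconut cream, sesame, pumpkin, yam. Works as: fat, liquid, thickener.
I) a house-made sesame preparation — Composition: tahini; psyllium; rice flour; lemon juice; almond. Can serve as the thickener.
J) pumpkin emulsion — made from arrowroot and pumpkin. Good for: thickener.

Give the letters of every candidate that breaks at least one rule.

A: has whole egg, so not vegan — reject
B: has wheat, so not kosher-for-Passover — out
C: has tahini, so not sesame-free; has rice flour, so not rice-free — out
D: has sesame seed, so not sesame-free; has rice flour, so not rice-free — out
E: only coconut, xanthan gum and date; none excluded — OK
F: has gelatin, so not vegan; has wheat, so not kosher-for-Passover — out
G: has barley malt, so not kosher-for-Passover — reject
H: has sesame, so not sesame-free — out
I: has tahini, so not sesame-free; has rice flour, so not rice-free — reject
J: only arrowroot and pumpkin; none excluded — keep

A, B, C, D, F, G, H, I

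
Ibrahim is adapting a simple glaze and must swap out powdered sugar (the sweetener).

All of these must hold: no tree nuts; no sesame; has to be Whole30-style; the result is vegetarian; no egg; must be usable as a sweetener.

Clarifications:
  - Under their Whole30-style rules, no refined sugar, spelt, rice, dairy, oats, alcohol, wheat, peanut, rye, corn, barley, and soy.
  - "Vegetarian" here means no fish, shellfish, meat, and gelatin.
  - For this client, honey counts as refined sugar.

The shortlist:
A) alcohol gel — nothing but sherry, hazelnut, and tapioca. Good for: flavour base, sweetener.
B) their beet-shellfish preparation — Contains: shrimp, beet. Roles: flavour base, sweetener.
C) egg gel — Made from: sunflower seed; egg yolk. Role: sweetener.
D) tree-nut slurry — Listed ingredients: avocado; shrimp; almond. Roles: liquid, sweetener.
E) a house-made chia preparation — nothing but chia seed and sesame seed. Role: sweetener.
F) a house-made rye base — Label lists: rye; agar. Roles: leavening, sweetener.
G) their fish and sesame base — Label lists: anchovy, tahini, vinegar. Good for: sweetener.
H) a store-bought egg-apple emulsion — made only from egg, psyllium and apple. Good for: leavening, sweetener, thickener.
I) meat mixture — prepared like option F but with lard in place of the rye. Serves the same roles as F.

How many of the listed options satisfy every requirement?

0

A: has sherry, so not Whole30-style; has hazelnut, so not tree-nut-free — reject
B: has shrimp, so not vegetarian — no
C: has egg yolk, so not egg-free — out
D: has shrimp, so not vegetarian; has almond, so not tree-nut-free — out
E: has sesame seed, so not sesame-free — out
F: has rye, so not Whole30-style — no
G: has anchovy, so not vegetarian; has tahini, so not sesame-free — no
H: has egg, so not egg-free — reject
I: has lard, so not vegetarian — reject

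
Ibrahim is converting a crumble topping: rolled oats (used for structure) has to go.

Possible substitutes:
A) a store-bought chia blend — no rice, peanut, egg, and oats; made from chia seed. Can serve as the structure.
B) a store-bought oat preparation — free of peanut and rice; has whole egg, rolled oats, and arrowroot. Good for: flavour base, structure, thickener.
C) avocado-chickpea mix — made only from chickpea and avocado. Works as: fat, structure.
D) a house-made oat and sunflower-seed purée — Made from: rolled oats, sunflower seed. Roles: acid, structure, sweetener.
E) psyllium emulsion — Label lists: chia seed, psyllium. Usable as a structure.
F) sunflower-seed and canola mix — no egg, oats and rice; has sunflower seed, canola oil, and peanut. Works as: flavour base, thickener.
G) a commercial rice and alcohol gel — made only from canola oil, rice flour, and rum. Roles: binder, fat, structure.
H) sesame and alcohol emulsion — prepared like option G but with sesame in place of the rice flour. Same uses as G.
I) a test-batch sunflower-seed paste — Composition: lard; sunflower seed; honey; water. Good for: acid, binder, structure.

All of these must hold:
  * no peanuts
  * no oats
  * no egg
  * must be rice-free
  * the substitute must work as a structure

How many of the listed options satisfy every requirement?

A: works as a structure, no rice, no oats — OK
B: has whole egg, so not egg-free; has rolled oats, so not oat-free — no
C: only chickpea and avocado; none excluded — keep
D: has rolled oats, so not oat-free — out
E: only chia seed and psyllium; none excluded — keep
F: not usable as a structure; has peanut, so not peanut-free — reject
G: has rice flour, so not rice-free — no
H: works as a structure, no rice, no peanut — OK
I: nothing on the exclusion list — keep

5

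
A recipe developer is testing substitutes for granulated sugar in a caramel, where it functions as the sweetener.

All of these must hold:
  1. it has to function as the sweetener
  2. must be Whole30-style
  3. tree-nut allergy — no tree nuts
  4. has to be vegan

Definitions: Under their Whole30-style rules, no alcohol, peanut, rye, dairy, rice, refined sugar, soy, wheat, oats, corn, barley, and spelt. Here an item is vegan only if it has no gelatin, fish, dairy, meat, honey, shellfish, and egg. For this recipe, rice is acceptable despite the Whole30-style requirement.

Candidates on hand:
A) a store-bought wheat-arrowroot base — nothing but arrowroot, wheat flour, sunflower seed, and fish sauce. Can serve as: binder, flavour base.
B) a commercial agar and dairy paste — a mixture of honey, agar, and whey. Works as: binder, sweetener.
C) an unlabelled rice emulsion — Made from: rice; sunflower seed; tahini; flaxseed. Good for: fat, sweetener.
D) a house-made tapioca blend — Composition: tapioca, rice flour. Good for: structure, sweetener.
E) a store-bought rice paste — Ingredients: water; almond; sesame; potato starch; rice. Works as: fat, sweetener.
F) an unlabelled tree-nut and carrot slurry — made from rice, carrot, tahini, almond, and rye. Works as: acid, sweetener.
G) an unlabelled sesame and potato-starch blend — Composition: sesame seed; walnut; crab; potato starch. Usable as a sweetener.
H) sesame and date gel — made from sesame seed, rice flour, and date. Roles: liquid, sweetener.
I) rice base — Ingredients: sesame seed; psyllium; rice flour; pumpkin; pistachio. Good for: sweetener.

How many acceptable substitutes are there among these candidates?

3

A: not usable as a sweetener; has wheat flour, so not Whole30-style (and 1 more) — no
B: has whey, so not Whole30-style; has whey, so not vegan — reject
C: rice is permitted under the Whole30-style carve-out; nothing else excluded — keep
D: rice is permitted under the Whole30-style carve-out; nothing else excluded — valid
E: has almond, so not tree-nut-free — out
F: has rye, so not Whole30-style; has almond, so not tree-nut-free — reject
G: has crab, so not vegan; has walnut, so not tree-nut-free — no
H: rice is permitted under the Whole30-style carve-out; nothing else excluded — OK
I: has pistachio, so not tree-nut-free — reject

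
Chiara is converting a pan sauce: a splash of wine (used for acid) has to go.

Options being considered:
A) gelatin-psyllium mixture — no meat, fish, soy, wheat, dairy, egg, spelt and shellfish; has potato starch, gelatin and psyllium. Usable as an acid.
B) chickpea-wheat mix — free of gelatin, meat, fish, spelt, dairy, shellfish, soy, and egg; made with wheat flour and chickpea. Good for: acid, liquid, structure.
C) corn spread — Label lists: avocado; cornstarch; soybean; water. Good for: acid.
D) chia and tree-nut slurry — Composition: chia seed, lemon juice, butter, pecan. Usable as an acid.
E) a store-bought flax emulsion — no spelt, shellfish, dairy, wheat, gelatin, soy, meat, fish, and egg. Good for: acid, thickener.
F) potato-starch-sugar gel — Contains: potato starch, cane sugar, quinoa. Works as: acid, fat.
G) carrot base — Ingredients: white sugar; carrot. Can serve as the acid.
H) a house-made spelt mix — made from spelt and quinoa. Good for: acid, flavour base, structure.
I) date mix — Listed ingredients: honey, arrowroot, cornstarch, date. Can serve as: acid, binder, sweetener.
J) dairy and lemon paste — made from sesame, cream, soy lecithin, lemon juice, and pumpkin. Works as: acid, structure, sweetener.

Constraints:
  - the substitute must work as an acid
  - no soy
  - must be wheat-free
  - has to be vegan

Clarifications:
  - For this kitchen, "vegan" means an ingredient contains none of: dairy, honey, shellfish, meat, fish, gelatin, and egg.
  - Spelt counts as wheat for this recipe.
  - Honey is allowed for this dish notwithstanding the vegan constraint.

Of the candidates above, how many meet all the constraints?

A: has gelatin, so not vegan — reject
B: has wheat flour, so not wheat-free — no
C: has soybean, so not soy-free — reject
D: has butter, so not vegan — no
E: all constraints satisfied — keep
F: only cane sugar, quinoa, and potato starch; none excluded — valid
G: only white sugar and carrot; none excluded — OK
H: has spelt, so not wheat-free — no
I: honey is permitted under the vegan carve-out; nothing else excluded — OK
J: has cream, so not vegan; has soy lecithin, so not soy-free — no

4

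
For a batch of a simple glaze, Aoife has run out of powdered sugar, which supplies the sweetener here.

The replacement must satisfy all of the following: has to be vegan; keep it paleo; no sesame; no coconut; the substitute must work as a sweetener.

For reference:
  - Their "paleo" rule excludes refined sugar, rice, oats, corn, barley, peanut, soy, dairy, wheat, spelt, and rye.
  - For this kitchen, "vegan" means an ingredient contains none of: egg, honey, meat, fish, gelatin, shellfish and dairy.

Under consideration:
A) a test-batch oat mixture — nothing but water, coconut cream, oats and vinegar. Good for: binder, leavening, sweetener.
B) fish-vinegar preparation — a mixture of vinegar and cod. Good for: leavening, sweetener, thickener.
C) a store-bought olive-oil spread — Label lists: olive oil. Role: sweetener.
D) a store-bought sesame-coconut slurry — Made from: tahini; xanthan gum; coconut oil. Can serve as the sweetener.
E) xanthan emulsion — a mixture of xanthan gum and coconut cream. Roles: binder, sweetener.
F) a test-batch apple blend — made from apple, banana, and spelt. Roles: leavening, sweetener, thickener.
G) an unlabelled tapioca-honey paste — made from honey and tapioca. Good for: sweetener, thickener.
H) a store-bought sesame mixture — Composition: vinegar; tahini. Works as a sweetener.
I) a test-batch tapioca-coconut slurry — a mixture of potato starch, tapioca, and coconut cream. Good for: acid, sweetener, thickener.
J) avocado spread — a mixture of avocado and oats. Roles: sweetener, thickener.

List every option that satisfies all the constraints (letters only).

A: has oats, so not paleo; has coconut cream, so not coconut-free — out
B: has cod, so not vegan — no
C: only olive oil; none excluded — valid
D: has tahini, so not sesame-free; has coconut oil, so not coconut-free — reject
E: has coconut cream, so not coconut-free — out
F: has spelt, so not paleo — out
G: has honey, so not vegan — reject
H: has tahini, so not sesame-free — out
I: has coconut cream, so not coconut-free — out
J: has oats, so not paleo — out

C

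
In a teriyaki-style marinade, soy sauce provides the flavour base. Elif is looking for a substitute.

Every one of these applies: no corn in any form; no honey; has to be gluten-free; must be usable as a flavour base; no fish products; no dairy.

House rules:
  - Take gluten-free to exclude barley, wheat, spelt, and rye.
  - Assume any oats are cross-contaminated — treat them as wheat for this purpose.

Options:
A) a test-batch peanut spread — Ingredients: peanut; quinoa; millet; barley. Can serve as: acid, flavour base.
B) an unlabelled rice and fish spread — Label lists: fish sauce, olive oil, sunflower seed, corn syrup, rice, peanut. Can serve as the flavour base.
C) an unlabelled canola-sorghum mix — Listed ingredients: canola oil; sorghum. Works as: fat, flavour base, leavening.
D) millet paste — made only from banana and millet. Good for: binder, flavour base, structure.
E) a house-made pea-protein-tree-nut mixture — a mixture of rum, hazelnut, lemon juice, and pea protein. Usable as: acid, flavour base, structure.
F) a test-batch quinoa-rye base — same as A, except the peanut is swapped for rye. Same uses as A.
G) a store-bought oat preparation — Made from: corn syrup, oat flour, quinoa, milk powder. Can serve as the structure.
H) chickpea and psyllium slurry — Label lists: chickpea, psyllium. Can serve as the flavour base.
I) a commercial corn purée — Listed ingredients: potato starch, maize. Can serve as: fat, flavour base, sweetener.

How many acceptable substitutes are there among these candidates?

4

A: has barley, so not gluten-free — reject
B: has fish sauce, so not fish-free; has corn syrup, so not corn-free — no
C: gluten-free, no dairy — valid
D: works as a flavour base, gluten-free, no fish — OK
E: rum and hazelnut etc. — none of it excluded — keep
F: has barley, so not gluten-free — no
G: not usable as a flavour base; has oat flour, so not gluten-free (and 2 more) — no
H: every rule checks out — OK
I: has maize, so not corn-free — reject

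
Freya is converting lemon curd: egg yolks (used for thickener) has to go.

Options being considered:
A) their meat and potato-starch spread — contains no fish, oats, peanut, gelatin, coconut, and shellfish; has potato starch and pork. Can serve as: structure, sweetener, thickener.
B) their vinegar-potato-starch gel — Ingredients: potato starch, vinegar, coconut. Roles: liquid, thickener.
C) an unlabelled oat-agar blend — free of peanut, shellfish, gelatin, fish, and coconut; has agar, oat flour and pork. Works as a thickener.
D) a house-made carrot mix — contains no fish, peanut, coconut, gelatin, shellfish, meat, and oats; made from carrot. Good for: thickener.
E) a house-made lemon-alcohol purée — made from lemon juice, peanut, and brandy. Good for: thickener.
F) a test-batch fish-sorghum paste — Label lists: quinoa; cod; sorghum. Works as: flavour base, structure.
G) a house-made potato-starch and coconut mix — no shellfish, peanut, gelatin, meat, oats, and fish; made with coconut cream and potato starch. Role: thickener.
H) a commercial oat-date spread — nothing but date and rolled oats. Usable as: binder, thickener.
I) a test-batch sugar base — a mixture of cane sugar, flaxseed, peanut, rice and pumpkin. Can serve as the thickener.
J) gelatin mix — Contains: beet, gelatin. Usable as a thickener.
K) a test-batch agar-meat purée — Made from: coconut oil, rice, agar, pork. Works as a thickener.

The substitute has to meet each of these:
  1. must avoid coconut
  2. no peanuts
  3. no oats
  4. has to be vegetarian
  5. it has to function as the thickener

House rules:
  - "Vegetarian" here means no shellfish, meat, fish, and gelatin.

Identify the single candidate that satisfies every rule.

D

A: has pork, so not vegetarian — no
B: has coconut, so not coconut-free — reject
C: has pork, so not vegetarian; has oat flour, so not oat-free — no
D: no oats, no coconut — OK
E: has peanut, so not peanut-free — reject
F: not usable as a thickener; has cod, so not vegetarian — no
G: has coconut cream, so not coconut-free — reject
H: has rolled oats, so not oat-free — out
I: has peanut, so not peanut-free — reject
J: has gelatin, so not vegetarian — reject
K: has pork, so not vegetarian; has coconut oil, so not coconut-free — no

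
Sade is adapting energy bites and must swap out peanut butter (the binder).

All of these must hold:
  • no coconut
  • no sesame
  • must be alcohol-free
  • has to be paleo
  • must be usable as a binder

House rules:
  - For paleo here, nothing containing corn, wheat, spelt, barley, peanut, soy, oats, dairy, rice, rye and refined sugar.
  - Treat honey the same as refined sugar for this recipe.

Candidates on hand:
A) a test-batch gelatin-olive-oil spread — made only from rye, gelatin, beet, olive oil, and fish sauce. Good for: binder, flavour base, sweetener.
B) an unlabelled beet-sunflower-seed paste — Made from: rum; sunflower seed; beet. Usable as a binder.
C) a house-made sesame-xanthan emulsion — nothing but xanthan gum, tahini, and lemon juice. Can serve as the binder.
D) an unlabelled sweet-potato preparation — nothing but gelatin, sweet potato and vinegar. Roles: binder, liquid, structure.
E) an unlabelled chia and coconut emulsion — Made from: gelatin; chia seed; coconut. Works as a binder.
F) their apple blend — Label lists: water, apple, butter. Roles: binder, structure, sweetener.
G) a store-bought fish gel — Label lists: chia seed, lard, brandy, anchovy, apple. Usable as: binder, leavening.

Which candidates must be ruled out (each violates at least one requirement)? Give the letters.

A: has rye, so not paleo — reject
B: has rum, so not alcohol-free — out
C: has tahini, so not sesame-free — out
D: paleo, no alcohol — keep
E: has coconut, so not coconut-free — reject
F: has butter, so not paleo — no
G: has brandy, so not alcohol-free — reject

A, B, C, E, F, G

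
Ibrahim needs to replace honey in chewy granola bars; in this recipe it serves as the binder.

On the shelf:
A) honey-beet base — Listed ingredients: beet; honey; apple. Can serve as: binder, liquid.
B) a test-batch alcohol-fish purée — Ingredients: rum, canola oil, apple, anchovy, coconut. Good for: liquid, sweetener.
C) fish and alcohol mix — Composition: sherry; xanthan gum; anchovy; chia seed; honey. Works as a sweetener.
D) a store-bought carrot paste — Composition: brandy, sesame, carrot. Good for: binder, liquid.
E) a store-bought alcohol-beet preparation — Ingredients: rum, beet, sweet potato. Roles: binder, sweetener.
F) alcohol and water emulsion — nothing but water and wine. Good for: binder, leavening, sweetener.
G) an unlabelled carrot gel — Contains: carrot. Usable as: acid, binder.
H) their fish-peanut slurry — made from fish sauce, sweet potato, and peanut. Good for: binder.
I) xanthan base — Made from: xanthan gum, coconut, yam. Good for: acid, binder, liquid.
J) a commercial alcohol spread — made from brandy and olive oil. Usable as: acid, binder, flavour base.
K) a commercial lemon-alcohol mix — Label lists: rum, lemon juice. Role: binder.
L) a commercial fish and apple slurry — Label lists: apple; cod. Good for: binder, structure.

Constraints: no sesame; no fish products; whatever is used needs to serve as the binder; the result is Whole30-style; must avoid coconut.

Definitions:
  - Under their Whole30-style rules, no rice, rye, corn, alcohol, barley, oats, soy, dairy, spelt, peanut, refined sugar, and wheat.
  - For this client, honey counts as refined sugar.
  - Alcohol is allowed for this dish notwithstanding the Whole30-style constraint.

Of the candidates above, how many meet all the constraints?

5

A: has honey, so not Whole30-style — reject
B: not usable as a binder; has coconut, so not coconut-free (and 1 more) — reject
C: not usable as a binder; has honey, so not Whole30-style (and 1 more) — out
D: has sesame, so not sesame-free — no
E: alcohol is permitted under the Whole30-style carve-out; nothing else excluded — keep
F: alcohol is permitted under the Whole30-style carve-out; nothing else excluded — valid
G: only carrot; none excluded — valid
H: has peanut, so not Whole30-style; has fish sauce, so not fish-free — no
I: has coconut, so not coconut-free — no
J: alcohol is permitted under the Whole30-style carve-out; nothing else excluded — valid
K: alcohol is permitted under the Whole30-style carve-out; nothing else excluded — valid
L: has cod, so not fish-free — no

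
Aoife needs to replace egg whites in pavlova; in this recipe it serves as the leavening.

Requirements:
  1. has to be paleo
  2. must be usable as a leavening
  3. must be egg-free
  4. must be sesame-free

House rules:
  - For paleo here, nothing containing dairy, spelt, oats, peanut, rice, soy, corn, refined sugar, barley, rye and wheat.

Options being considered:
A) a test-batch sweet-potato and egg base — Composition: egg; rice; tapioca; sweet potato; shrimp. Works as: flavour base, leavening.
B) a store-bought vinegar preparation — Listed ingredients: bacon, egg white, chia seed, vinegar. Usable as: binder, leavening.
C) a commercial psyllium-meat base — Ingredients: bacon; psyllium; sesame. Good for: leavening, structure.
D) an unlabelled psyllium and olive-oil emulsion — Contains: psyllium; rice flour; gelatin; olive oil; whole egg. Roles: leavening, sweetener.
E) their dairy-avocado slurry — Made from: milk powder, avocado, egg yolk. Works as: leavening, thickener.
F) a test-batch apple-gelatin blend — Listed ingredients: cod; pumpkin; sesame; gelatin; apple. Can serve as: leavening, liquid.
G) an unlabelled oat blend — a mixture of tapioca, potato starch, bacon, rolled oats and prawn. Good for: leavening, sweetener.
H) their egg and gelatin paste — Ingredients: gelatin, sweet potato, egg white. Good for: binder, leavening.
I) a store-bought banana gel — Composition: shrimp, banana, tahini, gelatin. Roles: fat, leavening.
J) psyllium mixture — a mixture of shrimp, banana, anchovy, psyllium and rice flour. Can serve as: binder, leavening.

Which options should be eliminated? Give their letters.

A: has rice, so not paleo; has egg, so not egg-free — no
B: has egg white, so not egg-free — reject
C: has sesame, so not sesame-free — reject
D: has rice flour, so not paleo; has whole egg, so not egg-free — no
E: has milk powder, so not paleo; has egg yolk, so not egg-free — out
F: has sesame, so not sesame-free — reject
G: has rolled oats, so not paleo — reject
H: has egg white, so not egg-free — no
I: has tahini, so not sesame-free — no
J: has rice flour, so not paleo — reject

A, B, C, D, E, F, G, H, I, J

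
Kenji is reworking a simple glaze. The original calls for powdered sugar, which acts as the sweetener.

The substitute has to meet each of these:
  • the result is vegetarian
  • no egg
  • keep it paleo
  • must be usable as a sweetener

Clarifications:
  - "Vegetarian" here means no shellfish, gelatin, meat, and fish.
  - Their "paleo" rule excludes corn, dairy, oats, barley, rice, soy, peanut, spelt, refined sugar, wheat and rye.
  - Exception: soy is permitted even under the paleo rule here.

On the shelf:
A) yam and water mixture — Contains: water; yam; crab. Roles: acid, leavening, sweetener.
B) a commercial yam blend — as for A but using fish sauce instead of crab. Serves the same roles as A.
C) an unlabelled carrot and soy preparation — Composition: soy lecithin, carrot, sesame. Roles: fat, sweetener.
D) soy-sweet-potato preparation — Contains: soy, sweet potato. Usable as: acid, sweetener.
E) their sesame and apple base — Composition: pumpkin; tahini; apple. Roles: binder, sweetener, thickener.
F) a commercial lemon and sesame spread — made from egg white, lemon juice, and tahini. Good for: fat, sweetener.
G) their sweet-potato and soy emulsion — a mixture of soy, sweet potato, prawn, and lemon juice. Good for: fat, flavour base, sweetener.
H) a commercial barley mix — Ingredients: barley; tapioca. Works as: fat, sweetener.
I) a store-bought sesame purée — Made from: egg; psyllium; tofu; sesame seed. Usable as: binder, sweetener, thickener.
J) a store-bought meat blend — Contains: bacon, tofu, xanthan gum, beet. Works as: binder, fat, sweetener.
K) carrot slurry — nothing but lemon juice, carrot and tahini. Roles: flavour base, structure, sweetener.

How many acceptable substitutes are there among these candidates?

A: has crab, so not vegetarian — reject
B: has fish sauce, so not vegetarian — no
C: soy is permitted under the paleo carve-out; nothing else excluded — OK
D: soy is permitted under the paleo carve-out; nothing else excluded — keep
E: every rule checks out — OK
F: has egg white, so not egg-free — reject
G: has prawn, so not vegetarian — out
H: has barley, so not paleo — out
I: has egg, so not egg-free — out
J: has bacon, so not vegetarian — reject
K: only tahini, carrot, and lemon juice; none excluded — OK

4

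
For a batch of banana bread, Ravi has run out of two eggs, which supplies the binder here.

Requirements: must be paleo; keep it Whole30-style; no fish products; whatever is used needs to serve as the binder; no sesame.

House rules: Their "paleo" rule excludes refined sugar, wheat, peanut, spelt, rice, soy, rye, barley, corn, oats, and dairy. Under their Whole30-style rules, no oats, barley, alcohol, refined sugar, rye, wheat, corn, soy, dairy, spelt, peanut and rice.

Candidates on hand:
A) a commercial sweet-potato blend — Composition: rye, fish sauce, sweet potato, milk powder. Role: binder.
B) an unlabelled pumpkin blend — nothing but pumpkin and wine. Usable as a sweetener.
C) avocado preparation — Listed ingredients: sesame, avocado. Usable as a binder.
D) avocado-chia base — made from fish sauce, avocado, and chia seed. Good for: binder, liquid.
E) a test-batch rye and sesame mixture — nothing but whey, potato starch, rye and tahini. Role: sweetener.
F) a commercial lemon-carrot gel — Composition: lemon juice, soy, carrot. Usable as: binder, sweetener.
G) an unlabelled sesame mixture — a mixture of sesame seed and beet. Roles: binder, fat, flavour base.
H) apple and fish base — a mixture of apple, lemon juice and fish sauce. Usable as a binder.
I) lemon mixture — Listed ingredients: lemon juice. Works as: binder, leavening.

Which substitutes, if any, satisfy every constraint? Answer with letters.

I

A: has milk powder, so not paleo; has milk powder, so not Whole30-style (and 1 more) — no
B: not usable as a binder; has wine, so not Whole30-style — reject
C: has sesame, so not sesame-free — reject
D: has fish sauce, so not fish-free — reject
E: not usable as a binder; has whey, so not paleo (and 2 more) — reject
F: has soy, so not paleo; has soy, so not Whole30-style — no
G: has sesame seed, so not sesame-free — no
H: has fish sauce, so not fish-free — no
I: only lemon juice; none excluded — OK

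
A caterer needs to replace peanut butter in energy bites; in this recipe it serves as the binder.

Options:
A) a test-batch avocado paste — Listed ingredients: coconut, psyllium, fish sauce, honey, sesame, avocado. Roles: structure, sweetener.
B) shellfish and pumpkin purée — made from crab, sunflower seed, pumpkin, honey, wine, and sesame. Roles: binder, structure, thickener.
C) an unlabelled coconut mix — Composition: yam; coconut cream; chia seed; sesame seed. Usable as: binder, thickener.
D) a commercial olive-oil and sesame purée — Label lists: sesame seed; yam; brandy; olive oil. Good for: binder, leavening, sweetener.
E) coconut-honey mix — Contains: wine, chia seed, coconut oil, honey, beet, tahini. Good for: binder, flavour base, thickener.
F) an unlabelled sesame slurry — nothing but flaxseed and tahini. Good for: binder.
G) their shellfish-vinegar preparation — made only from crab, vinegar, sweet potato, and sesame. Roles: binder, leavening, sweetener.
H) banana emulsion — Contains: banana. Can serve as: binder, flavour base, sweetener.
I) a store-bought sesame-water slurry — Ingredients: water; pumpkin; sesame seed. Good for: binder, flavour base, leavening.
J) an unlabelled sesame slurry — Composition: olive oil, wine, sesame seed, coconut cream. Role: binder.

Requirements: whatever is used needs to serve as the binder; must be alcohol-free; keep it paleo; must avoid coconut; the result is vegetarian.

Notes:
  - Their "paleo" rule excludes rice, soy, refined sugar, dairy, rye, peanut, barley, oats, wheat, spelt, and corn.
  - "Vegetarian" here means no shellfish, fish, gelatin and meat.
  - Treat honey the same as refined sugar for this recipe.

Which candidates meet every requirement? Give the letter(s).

A: not usable as a binder; has honey, so not paleo (and 2 more) — reject
B: has honey, so not paleo; has crab, so not vegetarian (and 1 more) — out
C: has coconut cream, so not coconut-free — reject
D: has brandy, so not alcohol-free — out
E: has honey, so not paleo; has coconut oil, so not coconut-free (and 1 more) — out
F: only tahini and flaxseed; none excluded — valid
G: has crab, so not vegetarian — no
H: only banana; none excluded — keep
I: works as a binder, paleo, vegetarian — OK
J: has coconut cream, so not coconut-free; has wine, so not alcohol-free — reject

F, H, I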